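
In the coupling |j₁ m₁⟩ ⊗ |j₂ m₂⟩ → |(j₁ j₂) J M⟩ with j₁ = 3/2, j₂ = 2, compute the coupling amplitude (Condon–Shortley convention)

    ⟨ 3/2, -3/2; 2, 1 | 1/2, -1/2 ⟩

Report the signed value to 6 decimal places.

-0.316228

triangle: 3!*0!*1!/5! = 6/120
(j±m)!: 0!*3!*3!*1!*0!*1! = 36
prefactor² = (2J+1)*Δ*N² = 18/5
  k=3: −1/(3!*0!*0!*0!*0!*1!) = -1/6
Σ = -1/6  ⇒  CG² = 18/5*(-1/6)² = 1/10
CG = −√(1/10) = -0.316228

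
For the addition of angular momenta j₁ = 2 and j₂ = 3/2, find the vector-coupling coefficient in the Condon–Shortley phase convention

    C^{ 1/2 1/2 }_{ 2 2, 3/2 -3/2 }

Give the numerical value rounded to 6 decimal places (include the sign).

j₁+j₂−J=3  J+j₁−j₂=1  J−j₁+j₂=0  j₁+j₂+J+1=5
(j₁±m₁, j₂±m₂, J±M) = (4,0,0,3,1,0)
P² = 72/5
sum k=0..0:
  [0] +1/6 = 1/6
S = 1/6
C² = P²·S² = 2/5 ; C = +0.632456

+√(2/5) ≈ +0.632456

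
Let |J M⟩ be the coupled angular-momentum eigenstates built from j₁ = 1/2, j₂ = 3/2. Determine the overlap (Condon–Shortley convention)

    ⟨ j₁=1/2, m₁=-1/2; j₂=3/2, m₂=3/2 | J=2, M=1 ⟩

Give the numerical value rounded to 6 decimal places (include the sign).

triangle: 0!×1!×3!/5! = 6/120
(j±m)!: 0!×1!×3!×0!×3!×1! = 36
prefactor² = (2J+1)×Δ×N² = 9
  k=0: +1/(0!×0!×1!×3!×0!×0!) = 1/6
Σ = 1/6  ⇒  CG² = 9×1/6² = 1/4
CG = +√(1/4) = +0.500000

+√(1/4) ≈ +0.500000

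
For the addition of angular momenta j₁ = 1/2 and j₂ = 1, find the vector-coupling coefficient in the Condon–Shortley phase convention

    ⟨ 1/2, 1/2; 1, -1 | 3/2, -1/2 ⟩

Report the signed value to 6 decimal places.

triangle: 0!×1!×2!/4! = 2/24
(j±m)!: 1!×0!×0!×2!×1!×2! = 4
prefactor² = (2J+1)×Δ×N² = 4/3
  k=0: +1/(0!×0!×0!×0!×1!×2!) = 1/2
Σ = 1/2  ⇒  CG² = 4/3×1/2² = 1/3
CG = +√(1/3) = +0.577350

+0.577350  (= +√(1/3))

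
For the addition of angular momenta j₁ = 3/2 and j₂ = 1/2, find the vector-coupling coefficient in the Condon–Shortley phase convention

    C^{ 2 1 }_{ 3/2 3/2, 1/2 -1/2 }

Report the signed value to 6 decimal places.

j₁+j₂−J=0  J+j₁−j₂=3  J−j₁+j₂=1  j₁+j₂+J+1=5
(j₁±m₁, j₂±m₂, J±M) = (3,0,0,1,3,1)
P² = 9
sum k=0..0:
  [0] +1/6 = 1/6
S = 1/6
C² = P²·S² = 1/4 ; C = +0.500000

+√(1/4) = +0.500000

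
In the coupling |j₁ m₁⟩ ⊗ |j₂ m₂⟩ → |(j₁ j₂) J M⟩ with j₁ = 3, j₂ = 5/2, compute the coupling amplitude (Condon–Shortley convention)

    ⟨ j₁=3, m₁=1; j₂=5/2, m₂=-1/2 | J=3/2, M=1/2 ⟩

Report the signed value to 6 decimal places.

−√(1/105) ≈ -0.097590

triangle: 4!·2!·1!/8! = 48/40320
(j±m)!: 4!·2!·2!·3!·2!·1! = 1152
prefactor² = (2J+1)·Δ·N² = 192/35
  k=1: −1/(1!·3!·1!·1!·1!·0!) = -1/6
  k=2: +1/(2!·2!·0!·0!·2!·1!) = 1/8
Σ = -1/24  ⇒  CG² = 192/35·(-1/24)² = 1/105
CG = −√(1/105) = -0.097590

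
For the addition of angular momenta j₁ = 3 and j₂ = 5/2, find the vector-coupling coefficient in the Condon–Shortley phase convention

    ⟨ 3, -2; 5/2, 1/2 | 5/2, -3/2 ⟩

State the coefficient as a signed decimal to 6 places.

+0.267261

triangle: 3!×3!×2!/9! = 72/362880
(j±m)!: 1!×5!×3!×2!×1!×4! = 34560
prefactor² = (2J+1)×Δ×N² = 288/7
  k=2: +1/(2!×1!×3!×1!×0!×1!) = 1/12
  k=3: −1/(3!×0!×2!×0!×1!×2!) = -1/24
Σ = 1/24  ⇒  CG² = 288/7×1/24² = 1/14
CG = +√(1/14) = +0.267261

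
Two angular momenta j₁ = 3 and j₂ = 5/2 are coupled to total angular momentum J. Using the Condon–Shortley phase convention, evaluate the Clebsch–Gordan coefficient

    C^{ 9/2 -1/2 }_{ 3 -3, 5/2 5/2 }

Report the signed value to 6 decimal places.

√[10·1!5!4!/11! · 0!6!5!0!4!5!] = √(13824000/77)
  +(−1)^1/∏(1,0,5,4,0,0)! = -1/2880  (running -1/2880)
⟨..|..⟩ = √(13824000/77)·(-1/2880) = -0.147122

−√(5/231) = -0.147122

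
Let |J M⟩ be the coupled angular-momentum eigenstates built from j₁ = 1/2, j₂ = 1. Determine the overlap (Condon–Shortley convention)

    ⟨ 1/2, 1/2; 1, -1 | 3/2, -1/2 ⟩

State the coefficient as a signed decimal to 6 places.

triangle: 0!×1!×2!/4! = 2/24
(j±m)!: 1!×0!×0!×2!×1!×2! = 4
prefactor² = (2J+1)×Δ×N² = 4/3
  k=0: +1/(0!×0!×0!×0!×1!×2!) = 1/2
Σ = 1/2  ⇒  CG² = 4/3×1/2² = 1/3
CG = +√(1/3) = +0.577350

+√(1/3) ≈ +0.577350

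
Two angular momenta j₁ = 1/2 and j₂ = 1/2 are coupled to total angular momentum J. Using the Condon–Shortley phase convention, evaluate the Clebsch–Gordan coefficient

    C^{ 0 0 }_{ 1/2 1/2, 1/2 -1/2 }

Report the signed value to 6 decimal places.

+0.707107  (= +√(1/2))

√[1·1!0!0!/2! · 1!0!0!1!0!0!] = √(1/2)
  +(−1)^0/∏(0,1,0,0,0,0)! = 1  (running 1)
⟨..|..⟩ = √(1/2)·(1) = +0.707107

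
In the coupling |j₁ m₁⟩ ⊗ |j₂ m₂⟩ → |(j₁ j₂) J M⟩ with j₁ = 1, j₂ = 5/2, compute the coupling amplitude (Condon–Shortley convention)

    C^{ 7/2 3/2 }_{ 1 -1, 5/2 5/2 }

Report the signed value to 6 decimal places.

j₁+j₂−J=0  J+j₁−j₂=2  J−j₁+j₂=5  j₁+j₂+J+1=8
(j₁±m₁, j₂±m₂, J±M) = (0,2,5,0,5,2)
P² = 19200/7
sum k=0..0:
  [0] +1/240 = 1/240
S = 1/240
C² = P²·S² = 1/21 ; C = +0.218218

+0.218218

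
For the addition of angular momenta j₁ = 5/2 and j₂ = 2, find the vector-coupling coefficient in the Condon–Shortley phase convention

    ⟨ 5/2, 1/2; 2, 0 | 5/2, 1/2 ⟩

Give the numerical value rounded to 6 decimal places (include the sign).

√[6·2!3!2!/8! · 3!2!2!2!3!2!] = √(72/35)
  +(−1)^0/∏(0,2,2,2,1,0)! = 1/8  (running 1/8)
  +(−1)^1/∏(1,1,1,1,2,1)! = -1/2  (running -3/8)
  +(−1)^2/∏(2,0,0,0,3,2)! = 1/24  (running -1/3)
⟨..|..⟩ = √(72/35)·(-1/3) = -0.478091

-0.478091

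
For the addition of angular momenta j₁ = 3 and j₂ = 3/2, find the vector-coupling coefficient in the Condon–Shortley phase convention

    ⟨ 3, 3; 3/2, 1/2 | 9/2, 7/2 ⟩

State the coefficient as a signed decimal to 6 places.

triangle: 0!*6!*3!/10! = 4320/3628800
(j±m)!: 6!*0!*2!*1!*8!*1! = 58060800
prefactor² = (2J+1)*Δ*N² = 691200
  k=0: +1/(0!*0!*0!*2!*6!*1!) = 1/1440
Σ = 1/1440  ⇒  CG² = 691200*1/1440² = 1/3
CG = +√(1/3) = +0.577350

+√(1/3) ≈ +0.577350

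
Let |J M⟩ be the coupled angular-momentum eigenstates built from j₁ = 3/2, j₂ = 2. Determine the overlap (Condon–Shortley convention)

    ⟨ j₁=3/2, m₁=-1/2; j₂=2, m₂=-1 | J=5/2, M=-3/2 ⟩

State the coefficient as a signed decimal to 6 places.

+√(1/35) = +0.169031

j₁+j₂−J=1  J+j₁−j₂=2  J−j₁+j₂=3  j₁+j₂+J+1=7
(j₁±m₁, j₂±m₂, J±M) = (1,2,1,3,1,4)
P² = 144/35
sum k=0..1:
  [0] +1/4 = 1/4
  [1] −1/6 = -1/6
S = 1/12
C² = P²·S² = 1/35 ; C = +0.169031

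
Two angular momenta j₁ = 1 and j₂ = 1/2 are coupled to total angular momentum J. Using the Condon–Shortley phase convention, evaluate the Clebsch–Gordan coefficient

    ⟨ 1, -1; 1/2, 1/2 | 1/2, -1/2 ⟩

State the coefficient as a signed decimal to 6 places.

−√(2/3) = -0.816497

√[2·1!1!0!/3! · 0!2!1!0!0!1!] = √(2/3)
  +(−1)^1/∏(1,0,1,0,0,0)! = -1  (running -1)
⟨..|..⟩ = √(2/3)·(-1) = -0.816497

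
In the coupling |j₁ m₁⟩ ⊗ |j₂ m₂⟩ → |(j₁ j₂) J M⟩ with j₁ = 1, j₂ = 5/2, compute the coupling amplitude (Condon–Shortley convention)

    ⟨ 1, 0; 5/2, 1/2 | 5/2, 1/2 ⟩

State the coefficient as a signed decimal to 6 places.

j₁+j₂−J=1  J+j₁−j₂=1  J−j₁+j₂=4  j₁+j₂+J+1=7
(j₁±m₁, j₂±m₂, J±M) = (1,1,3,2,3,2)
P² = 144/35
sum k=0..1:
  [0] +1/6 = 1/6
  [1] −1/4 = -1/4
S = -1/12
C² = P²·S² = 1/35 ; C = -0.169031

−√(1/35) ≈ -0.169031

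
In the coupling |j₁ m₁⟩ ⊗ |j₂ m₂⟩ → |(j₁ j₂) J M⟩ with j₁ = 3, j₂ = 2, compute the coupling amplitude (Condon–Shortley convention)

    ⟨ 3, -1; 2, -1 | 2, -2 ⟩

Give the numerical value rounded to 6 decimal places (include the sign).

√[5·3!3!1!/8! · 2!4!1!3!0!4!] = √(216/7)
  +(−1)^1/∏(1,2,3,0,0,1)! = -1/12  (running -1/12)
⟨..|..⟩ = √(216/7)·(-1/12) = -0.462910

−√(3/14) = -0.462910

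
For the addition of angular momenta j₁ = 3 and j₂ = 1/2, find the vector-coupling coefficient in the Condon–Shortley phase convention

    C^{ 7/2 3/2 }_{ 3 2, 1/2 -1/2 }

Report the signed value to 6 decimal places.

+√(2/7) ≈ +0.534522

j₁+j₂−J=0  J+j₁−j₂=6  J−j₁+j₂=1  j₁+j₂+J+1=8
(j₁±m₁, j₂±m₂, J±M) = (5,1,0,1,5,2)
P² = 28800/7
sum k=0..0:
  [0] +1/120 = 1/120
S = 1/120
C² = P²·S² = 2/7 ; C = +0.534522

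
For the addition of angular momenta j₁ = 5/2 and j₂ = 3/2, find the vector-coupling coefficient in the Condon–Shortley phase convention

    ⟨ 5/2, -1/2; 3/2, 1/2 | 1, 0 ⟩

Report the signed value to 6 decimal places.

√[3·3!2!0!/6! · 2!3!2!1!1!1!] = √(6/5)
  +(−1)^2/∏(2,1,1,0,1,0)! = 1/2  (running 1/2)
⟨..|..⟩ = √(6/5)·(1/2) = +0.547723

+0.547723  (= +√(3/10))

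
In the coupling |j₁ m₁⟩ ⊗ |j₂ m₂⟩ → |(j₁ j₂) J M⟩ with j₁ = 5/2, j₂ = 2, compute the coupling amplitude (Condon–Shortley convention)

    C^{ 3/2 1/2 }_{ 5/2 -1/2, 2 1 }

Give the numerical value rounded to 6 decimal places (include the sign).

j₁+j₂−J=3  J+j₁−j₂=2  J−j₁+j₂=1  j₁+j₂+J+1=7
(j₁±m₁, j₂±m₂, J±M) = (2,3,3,1,2,1)
P² = 48/35
sum k=2..3:
  [2] +1/2 = 1/2
  [3] −1/12 = -1/12
S = 5/12
C² = P²·S² = 5/21 ; C = +0.487950

+0.487950  (= +√(5/21))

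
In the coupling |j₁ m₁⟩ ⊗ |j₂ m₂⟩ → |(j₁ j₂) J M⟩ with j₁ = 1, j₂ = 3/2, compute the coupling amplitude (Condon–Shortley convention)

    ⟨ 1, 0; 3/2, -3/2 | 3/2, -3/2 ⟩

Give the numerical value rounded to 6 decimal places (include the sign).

+0.774597  (= +√(3/5))

triangle: 1!×1!×2!/5! = 2/120
(j±m)!: 1!×1!×0!×3!×0!×3! = 36
prefactor² = (2J+1)×Δ×N² = 12/5
  k=0: +1/(0!×1!×1!×0!×0!×2!) = 1/2
Σ = 1/2  ⇒  CG² = 12/5×1/2² = 3/5
CG = +√(3/5) = +0.774597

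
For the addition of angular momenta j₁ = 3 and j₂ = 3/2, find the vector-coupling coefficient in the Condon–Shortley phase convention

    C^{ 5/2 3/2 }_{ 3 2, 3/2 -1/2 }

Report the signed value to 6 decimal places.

√[6·2!4!1!/8! · 5!1!1!2!4!1!] = √(288/7)
  +(−1)^0/∏(0,2,1,1,3,0)! = 1/12  (running 1/12)
  +(−1)^1/∏(1,1,0,0,4,1)! = -1/24  (running 1/24)
⟨..|..⟩ = √(288/7)·(1/24) = +0.267261

+0.267261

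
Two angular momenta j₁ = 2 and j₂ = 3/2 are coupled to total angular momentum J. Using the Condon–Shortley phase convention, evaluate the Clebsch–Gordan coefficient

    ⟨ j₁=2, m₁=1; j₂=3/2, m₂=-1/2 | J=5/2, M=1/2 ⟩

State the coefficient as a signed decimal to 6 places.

triangle: 1!*3!*2!/7! = 12/5040
(j±m)!: 3!*1!*1!*2!*3!*2! = 144
prefactor² = (2J+1)*Δ*N² = 72/35
  k=0: +1/(0!*1!*1!*1!*2!*1!) = 1/2
  k=1: −1/(1!*0!*0!*0!*3!*2!) = -1/12
Σ = 5/12  ⇒  CG² = 72/35*5/12² = 5/14
CG = +√(5/14) = +0.597614

+√(5/14) ≈ +0.597614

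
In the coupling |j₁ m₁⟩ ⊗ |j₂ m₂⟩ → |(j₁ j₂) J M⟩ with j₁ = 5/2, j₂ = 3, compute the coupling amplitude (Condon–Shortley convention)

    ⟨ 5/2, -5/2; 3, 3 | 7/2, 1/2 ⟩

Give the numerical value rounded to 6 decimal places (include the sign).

+0.308607

triangle: 2!×3!×4!/10! = 288/3628800
(j±m)!: 0!×5!×6!×0!×4!×3! = 12441600
prefactor² = (2J+1)×Δ×N² = 55296/7
  k=2: +1/(2!×0!×3!×4!×0!×0!) = 1/288
Σ = 1/288  ⇒  CG² = 55296/7×1/288² = 2/21
CG = +√(2/21) = +0.308607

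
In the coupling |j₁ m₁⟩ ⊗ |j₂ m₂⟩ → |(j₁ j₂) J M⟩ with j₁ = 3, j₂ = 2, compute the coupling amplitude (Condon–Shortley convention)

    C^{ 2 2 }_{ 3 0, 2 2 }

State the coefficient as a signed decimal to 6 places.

−√(1/14) = -0.267261

j₁+j₂−J=3  J+j₁−j₂=3  J−j₁+j₂=1  j₁+j₂+J+1=8
(j₁±m₁, j₂±m₂, J±M) = (3,3,4,0,4,0)
P² = 648/7
sum k=3..3:
  [3] −1/36 = -1/36
S = -1/36
C² = P²·S² = 1/14 ; C = -0.267261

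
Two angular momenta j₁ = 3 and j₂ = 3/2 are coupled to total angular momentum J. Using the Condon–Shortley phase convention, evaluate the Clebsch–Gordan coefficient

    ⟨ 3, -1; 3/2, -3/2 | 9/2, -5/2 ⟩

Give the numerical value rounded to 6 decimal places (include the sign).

triangle: 0!*6!*3!/10! = 4320/3628800
(j±m)!: 2!*4!*0!*3!*2!*7! = 2903040
prefactor² = (2J+1)*Δ*N² = 34560
  k=0: +1/(0!*0!*4!*0!*2!*3!) = 1/288
Σ = 1/288  ⇒  CG² = 34560*1/288² = 5/12
CG = +√(5/12) = +0.645497

+0.645497  (= +√(5/12))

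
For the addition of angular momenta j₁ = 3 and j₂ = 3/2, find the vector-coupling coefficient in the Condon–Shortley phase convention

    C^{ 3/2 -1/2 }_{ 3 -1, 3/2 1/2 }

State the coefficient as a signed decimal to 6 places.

triangle: 3!*3!*0!/7! = 36/5040
(j±m)!: 2!*4!*2!*1!*1!*2! = 192
prefactor² = (2J+1)*Δ*N² = 192/35
  k=2: +1/(2!*1!*2!*0!*1!*0!) = 1/4
Σ = 1/4  ⇒  CG² = 192/35*1/4² = 12/35
CG = +√(12/35) = +0.585540

+√(12/35) = +0.585540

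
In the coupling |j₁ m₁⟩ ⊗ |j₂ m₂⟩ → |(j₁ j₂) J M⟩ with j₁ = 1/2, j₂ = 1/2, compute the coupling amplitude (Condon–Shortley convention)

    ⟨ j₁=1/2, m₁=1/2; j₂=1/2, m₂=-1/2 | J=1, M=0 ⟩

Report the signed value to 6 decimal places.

√[3·0!1!1!/3! · 1!0!0!1!1!1!] = √(1/2)
  +(−1)^0/∏(0,0,0,0,1,1)! = 1  (running 1)
⟨..|..⟩ = √(1/2)·(1) = +0.707107

+0.707107  (= +√(1/2))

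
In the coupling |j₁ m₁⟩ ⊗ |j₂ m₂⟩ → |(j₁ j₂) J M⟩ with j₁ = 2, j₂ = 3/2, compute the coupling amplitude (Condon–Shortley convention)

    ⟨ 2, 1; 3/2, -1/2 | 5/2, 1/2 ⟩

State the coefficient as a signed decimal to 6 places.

+√(5/14) ≈ +0.597614

j₁+j₂−J=1  J+j₁−j₂=3  J−j₁+j₂=2  j₁+j₂+J+1=7
(j₁±m₁, j₂±m₂, J±M) = (3,1,1,2,3,2)
P² = 72/35
sum k=0..1:
  [0] +1/2 = 1/2
  [1] −1/12 = -1/12
S = 5/12
C² = P²·S² = 5/14 ; C = +0.597614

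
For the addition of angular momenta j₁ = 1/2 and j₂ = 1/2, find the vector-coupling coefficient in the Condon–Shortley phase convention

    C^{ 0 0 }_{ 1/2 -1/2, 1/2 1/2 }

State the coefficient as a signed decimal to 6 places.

j₁+j₂−J=1  J+j₁−j₂=0  J−j₁+j₂=0  j₁+j₂+J+1=2
(j₁±m₁, j₂±m₂, J±M) = (0,1,1,0,0,0)
P² = 1/2
sum k=1..1:
  [1] −1/1 = -1
S = -1
C² = P²·S² = 1/2 ; C = -0.707107

−√(1/2) = -0.707107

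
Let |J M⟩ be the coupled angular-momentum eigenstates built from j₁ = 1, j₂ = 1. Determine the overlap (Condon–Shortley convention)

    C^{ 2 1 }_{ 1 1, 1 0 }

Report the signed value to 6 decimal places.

+0.707107  (= +√(1/2))

j₁+j₂−J=0  J+j₁−j₂=2  J−j₁+j₂=2  j₁+j₂+J+1=5
(j₁±m₁, j₂±m₂, J±M) = (2,0,1,1,3,1)
P² = 2
sum k=0..0:
  [0] +1/2 = 1/2
S = 1/2
C² = P²·S² = 1/2 ; C = +0.707107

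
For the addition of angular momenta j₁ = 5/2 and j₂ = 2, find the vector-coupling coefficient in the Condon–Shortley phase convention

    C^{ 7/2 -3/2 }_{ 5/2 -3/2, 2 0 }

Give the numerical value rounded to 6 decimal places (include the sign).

−√(2/7) = -0.534522

j₁+j₂−J=1  J+j₁−j₂=4  J−j₁+j₂=3  j₁+j₂+J+1=9
(j₁±m₁, j₂±m₂, J±M) = (1,4,2,2,2,5)
P² = 512/7
sum k=0..1:
  [0] +1/48 = 1/48
  [1] −1/12 = -1/12
S = -1/16
C² = P²·S² = 2/7 ; C = -0.534522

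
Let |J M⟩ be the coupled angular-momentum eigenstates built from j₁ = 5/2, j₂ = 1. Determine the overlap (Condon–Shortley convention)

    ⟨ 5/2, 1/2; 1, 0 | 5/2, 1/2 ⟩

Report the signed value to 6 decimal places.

+0.169031  (= +√(1/35))

√[6·1!4!1!/7! · 3!2!1!1!3!2!] = √(144/35)
  +(−1)^0/∏(0,1,2,1,2,0)! = 1/4  (running 1/4)
  +(−1)^1/∏(1,0,1,0,3,1)! = -1/6  (running 1/12)
⟨..|..⟩ = √(144/35)·(1/12) = +0.169031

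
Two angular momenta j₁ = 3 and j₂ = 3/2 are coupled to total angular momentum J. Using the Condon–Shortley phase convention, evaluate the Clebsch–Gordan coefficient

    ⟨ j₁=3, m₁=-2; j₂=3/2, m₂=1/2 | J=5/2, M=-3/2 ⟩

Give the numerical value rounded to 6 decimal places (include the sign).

+√(1/14) ≈ +0.267261

j₁+j₂−J=2  J+j₁−j₂=4  J−j₁+j₂=1  j₁+j₂+J+1=8
(j₁±m₁, j₂±m₂, J±M) = (1,5,2,1,1,4)
P² = 288/7
sum k=1..2:
  [1] −1/24 = -1/24
  [2] +1/12 = 1/12
S = 1/24
C² = P²·S² = 1/14 ; C = +0.267261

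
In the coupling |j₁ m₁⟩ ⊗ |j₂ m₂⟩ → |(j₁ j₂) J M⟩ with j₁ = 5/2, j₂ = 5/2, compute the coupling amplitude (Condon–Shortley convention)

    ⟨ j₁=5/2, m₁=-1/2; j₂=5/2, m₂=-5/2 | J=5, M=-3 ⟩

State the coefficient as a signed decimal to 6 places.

triangle: 0!×5!×5!/11! = 14400/39916800
(j±m)!: 2!×3!×0!×5!×2!×8! = 116121600
prefactor² = (2J+1)×Δ×N² = 460800
  k=0: +1/(0!×0!×3!×0!×2!×5!) = 1/1440
Σ = 1/1440  ⇒  CG² = 460800×1/1440² = 2/9
CG = +√(2/9) = +0.471405

+√(2/9) = +0.471405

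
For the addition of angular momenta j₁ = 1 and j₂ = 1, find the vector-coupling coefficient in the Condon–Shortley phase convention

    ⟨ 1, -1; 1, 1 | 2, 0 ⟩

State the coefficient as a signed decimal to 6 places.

+0.408248  (= +√(1/6))

triangle: 0!×2!×2!/5! = 4/120
(j±m)!: 0!×2!×2!×0!×2!×2! = 16
prefactor² = (2J+1)×Δ×N² = 8/3
  k=0: +1/(0!×0!×2!×2!×0!×0!) = 1/4
Σ = 1/4  ⇒  CG² = 8/3×1/4² = 1/6
CG = +√(1/6) = +0.408248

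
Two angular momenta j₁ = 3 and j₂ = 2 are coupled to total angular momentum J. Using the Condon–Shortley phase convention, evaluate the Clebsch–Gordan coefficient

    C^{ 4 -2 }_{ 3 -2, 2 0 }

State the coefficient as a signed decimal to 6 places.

-0.585540

j₁+j₂−J=1  J+j₁−j₂=5  J−j₁+j₂=3  j₁+j₂+J+1=10
(j₁±m₁, j₂±m₂, J±M) = (1,5,2,2,2,6)
P² = 8640/7
sum k=0..1:
  [0] +1/240 = 1/240
  [1] −1/48 = -1/48
S = -1/60
C² = P²·S² = 12/35 ; C = -0.585540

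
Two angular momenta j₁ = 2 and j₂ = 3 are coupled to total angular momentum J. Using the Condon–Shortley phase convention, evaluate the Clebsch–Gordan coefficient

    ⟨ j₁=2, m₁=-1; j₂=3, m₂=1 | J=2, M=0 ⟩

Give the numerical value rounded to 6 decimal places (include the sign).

j₁+j₂−J=3  J+j₁−j₂=1  J−j₁+j₂=3  j₁+j₂+J+1=8
(j₁±m₁, j₂±m₂, J±M) = (1,3,4,2,2,2)
P² = 36/7
sum k=2..3:
  [2] +1/4 = 1/4
  [3] −1/12 = -1/12
S = 1/6
C² = P²·S² = 1/7 ; C = +0.377964

+0.377964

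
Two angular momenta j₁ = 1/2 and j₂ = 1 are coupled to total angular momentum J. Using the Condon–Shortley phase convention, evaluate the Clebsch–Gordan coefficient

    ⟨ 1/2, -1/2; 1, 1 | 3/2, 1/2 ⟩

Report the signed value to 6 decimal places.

√[4·0!1!2!/4! · 0!1!2!0!2!1!] = √(4/3)
  +(−1)^0/∏(0,0,1,2,0,0)! = 1/2  (running 1/2)
⟨..|..⟩ = √(4/3)·(1/2) = +0.577350

+√(1/3) ≈ +0.577350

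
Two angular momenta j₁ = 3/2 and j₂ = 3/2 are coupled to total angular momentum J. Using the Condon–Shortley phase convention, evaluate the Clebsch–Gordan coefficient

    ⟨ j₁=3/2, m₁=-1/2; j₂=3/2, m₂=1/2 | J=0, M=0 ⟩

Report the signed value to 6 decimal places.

+0.500000

triangle: 3!*0!*0!/4! = 6/24
(j±m)!: 1!*2!*2!*1!*0!*0! = 4
prefactor² = (2J+1)*Δ*N² = 1
  k=2: +1/(2!*1!*0!*0!*0!*0!) = 1/2
Σ = 1/2  ⇒  CG² = 1*1/2² = 1/4
CG = +√(1/4) = +0.500000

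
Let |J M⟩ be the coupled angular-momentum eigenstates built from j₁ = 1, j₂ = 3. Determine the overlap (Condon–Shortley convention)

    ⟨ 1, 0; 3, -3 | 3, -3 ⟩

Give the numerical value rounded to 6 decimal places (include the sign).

√[7·1!1!5!/8! · 1!1!0!6!0!6!] = √(10800)
  +(−1)^0/∏(0,1,1,0,0,5)! = 1/120  (running 1/120)
⟨..|..⟩ = √(10800)·(1/120) = +0.866025

+0.866025  (= +√(3/4))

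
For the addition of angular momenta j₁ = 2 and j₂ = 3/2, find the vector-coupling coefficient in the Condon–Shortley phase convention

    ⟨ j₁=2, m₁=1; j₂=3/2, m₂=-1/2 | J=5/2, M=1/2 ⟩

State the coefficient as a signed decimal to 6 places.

+√(5/14) ≈ +0.597614

j₁+j₂−J=1  J+j₁−j₂=3  J−j₁+j₂=2  j₁+j₂+J+1=7
(j₁±m₁, j₂±m₂, J±M) = (3,1,1,2,3,2)
P² = 72/35
sum k=0..1:
  [0] +1/2 = 1/2
  [1] −1/12 = -1/12
S = 5/12
C² = P²·S² = 5/14 ; C = +0.597614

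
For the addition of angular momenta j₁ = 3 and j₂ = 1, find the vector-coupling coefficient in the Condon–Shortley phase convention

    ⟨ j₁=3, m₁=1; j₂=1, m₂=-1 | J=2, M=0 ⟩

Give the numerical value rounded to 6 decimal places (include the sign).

√[5·2!4!0!/7! · 4!2!0!2!2!2!] = √(128/7)
  +(−1)^0/∏(0,2,2,0,2,0)! = 1/8  (running 1/8)
⟨..|..⟩ = √(128/7)·(1/8) = +0.534522

+0.534522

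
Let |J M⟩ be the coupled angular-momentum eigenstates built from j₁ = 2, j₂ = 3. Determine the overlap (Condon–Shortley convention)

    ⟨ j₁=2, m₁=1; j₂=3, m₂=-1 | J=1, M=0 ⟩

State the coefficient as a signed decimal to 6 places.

−√(8/35) ≈ -0.478091

j₁+j₂−J=4  J+j₁−j₂=0  J−j₁+j₂=2  j₁+j₂+J+1=7
(j₁±m₁, j₂±m₂, J±M) = (3,1,2,4,1,1)
P² = 288/35
sum k=1..1:
  [1] −1/6 = -1/6
S = -1/6
C² = P²·S² = 8/35 ; C = -0.478091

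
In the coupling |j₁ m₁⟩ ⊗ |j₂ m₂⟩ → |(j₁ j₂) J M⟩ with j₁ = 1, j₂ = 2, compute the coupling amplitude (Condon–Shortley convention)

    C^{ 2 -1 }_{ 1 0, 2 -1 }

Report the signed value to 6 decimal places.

+√(1/6) = +0.408248

√[5·1!1!3!/6! · 1!1!1!3!1!3!] = √(3/2)
  +(−1)^0/∏(0,1,1,1,0,2)! = 1/2  (running 1/2)
  +(−1)^1/∏(1,0,0,0,1,3)! = -1/6  (running 1/3)
⟨..|..⟩ = √(3/2)·(1/3) = +0.408248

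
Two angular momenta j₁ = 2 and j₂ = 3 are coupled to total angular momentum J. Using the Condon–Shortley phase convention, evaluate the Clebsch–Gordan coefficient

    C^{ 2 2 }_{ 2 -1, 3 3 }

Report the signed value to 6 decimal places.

j₁+j₂−J=3  J+j₁−j₂=1  J−j₁+j₂=3  j₁+j₂+J+1=8
(j₁±m₁, j₂±m₂, J±M) = (1,3,6,0,4,0)
P² = 3240/7
sum k=3..3:
  [3] −1/36 = -1/36
S = -1/36
C² = P²·S² = 5/14 ; C = -0.597614

−√(5/14) = -0.597614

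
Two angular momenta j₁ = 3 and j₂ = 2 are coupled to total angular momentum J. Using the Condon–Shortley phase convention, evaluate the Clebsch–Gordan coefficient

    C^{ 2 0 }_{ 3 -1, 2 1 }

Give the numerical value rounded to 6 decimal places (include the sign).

+√(1/7) ≈ +0.377964

triangle: 3!·3!·1!/8! = 36/40320
(j±m)!: 2!·4!·3!·1!·2!·2! = 1152
prefactor² = (2J+1)·Δ·N² = 36/7
  k=2: +1/(2!·1!·2!·1!·1!·0!) = 1/4
  k=3: −1/(3!·0!·1!·0!·2!·1!) = -1/12
Σ = 1/6  ⇒  CG² = 36/7·1/6² = 1/7
CG = +√(1/7) = +0.377964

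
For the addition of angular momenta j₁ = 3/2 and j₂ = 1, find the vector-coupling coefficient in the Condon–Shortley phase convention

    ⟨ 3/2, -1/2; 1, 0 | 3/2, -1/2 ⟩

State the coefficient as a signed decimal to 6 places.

j₁+j₂−J=1  J+j₁−j₂=2  J−j₁+j₂=1  j₁+j₂+J+1=5
(j₁±m₁, j₂±m₂, J±M) = (1,2,1,1,1,2)
P² = 4/15
sum k=0..1:
  [0] +1/2 = 1/2
  [1] −1/1 = -1
S = -1/2
C² = P²·S² = 1/15 ; C = -0.258199

−√(1/15) = -0.258199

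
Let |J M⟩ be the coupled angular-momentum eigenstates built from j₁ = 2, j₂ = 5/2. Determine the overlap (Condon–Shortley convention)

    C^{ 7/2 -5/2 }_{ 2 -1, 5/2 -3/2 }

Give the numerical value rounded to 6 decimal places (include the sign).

√[8·1!3!4!/9! · 1!3!1!4!1!6!] = √(2304/7)
  +(−1)^0/∏(0,1,3,1,0,3)! = 1/36  (running 1/36)
  +(−1)^1/∏(1,0,2,0,1,4)! = -1/48  (running 1/144)
⟨..|..⟩ = √(2304/7)·(1/144) = +0.125988

+√(1/63) = +0.125988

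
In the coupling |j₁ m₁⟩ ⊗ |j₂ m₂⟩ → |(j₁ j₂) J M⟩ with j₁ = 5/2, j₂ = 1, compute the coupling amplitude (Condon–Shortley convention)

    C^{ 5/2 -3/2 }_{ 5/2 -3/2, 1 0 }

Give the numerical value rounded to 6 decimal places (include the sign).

j₁+j₂−J=1  J+j₁−j₂=4  J−j₁+j₂=1  j₁+j₂+J+1=7
(j₁±m₁, j₂±m₂, J±M) = (1,4,1,1,1,4)
P² = 576/35
sum k=0..1:
  [0] +1/24 = 1/24
  [1] −1/6 = -1/6
S = -1/8
C² = P²·S² = 9/35 ; C = -0.507093

-0.507093  (= −√(9/35))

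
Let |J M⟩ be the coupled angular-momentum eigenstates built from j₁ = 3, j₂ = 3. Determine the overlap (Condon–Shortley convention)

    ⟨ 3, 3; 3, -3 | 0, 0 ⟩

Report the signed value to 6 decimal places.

+0.377964  (= +√(1/7))

√[1·6!0!0!/7! · 6!0!0!6!0!0!] = √(518400/7)
  +(−1)^0/∏(0,6,0,0,0,0)! = 1/720  (running 1/720)
⟨..|..⟩ = √(518400/7)·(1/720) = +0.377964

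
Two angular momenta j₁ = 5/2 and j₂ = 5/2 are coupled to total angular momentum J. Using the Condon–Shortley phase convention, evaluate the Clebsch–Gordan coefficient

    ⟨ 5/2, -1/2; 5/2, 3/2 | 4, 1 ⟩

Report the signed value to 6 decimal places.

triangle: 1!*4!*4!/10! = 576/3628800
(j±m)!: 2!*3!*4!*1!*5!*3! = 207360
prefactor² = (2J+1)*Δ*N² = 10368/35
  k=0: +1/(0!*1!*3!*4!*1!*0!) = 1/144
  k=1: −1/(1!*0!*2!*3!*2!*1!) = -1/24
Σ = -5/144  ⇒  CG² = 10368/35*(-5/144)² = 5/14
CG = −√(5/14) = -0.597614

-0.597614  (= −√(5/14))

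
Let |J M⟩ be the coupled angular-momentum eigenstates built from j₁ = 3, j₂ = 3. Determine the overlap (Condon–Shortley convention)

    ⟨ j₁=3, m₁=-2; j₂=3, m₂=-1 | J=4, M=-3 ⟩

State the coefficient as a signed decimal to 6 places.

−√(1/11) ≈ -0.301511

triangle: 2!·4!·4!/11! = 1152/39916800
(j±m)!: 1!·5!·2!·4!·1!·7! = 29030400
prefactor² = (2J+1)·Δ·N² = 82944/11
  k=1: −1/(1!·1!·4!·1!·0!·3!) = -1/144
  k=2: +1/(2!·0!·3!·0!·1!·4!) = 1/288
Σ = -1/288  ⇒  CG² = 82944/11·(-1/288)² = 1/11
CG = −√(1/11) = -0.301511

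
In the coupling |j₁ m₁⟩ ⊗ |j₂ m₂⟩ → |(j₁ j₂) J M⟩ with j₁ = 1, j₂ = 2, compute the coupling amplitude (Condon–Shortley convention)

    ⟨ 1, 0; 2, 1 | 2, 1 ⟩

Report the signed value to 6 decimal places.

triangle: 1!·1!·3!/6! = 6/720
(j±m)!: 1!·1!·3!·1!·3!·1! = 36
prefactor² = (2J+1)·Δ·N² = 3/2
  k=0: +1/(0!·1!·1!·3!·0!·0!) = 1/6
  k=1: −1/(1!·0!·0!·2!·1!·1!) = -1/2
Σ = -1/3  ⇒  CG² = 3/2·(-1/3)² = 1/6
CG = −√(1/6) = -0.408248

-0.408248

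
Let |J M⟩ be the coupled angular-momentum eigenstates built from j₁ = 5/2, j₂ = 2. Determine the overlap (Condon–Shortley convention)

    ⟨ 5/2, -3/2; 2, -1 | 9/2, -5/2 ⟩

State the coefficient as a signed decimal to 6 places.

j₁+j₂−J=0  J+j₁−j₂=5  J−j₁+j₂=4  j₁+j₂+J+1=10
(j₁±m₁, j₂±m₂, J±M) = (1,4,1,3,2,7)
P² = 11520
sum k=0..0:
  [0] +1/144 = 1/144
S = 1/144
C² = P²·S² = 5/9 ; C = +0.745356

+0.745356  (= +√(5/9))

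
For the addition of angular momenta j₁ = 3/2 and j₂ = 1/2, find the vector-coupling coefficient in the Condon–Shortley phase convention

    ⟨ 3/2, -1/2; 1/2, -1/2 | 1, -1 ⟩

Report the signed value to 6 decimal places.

√[3·1!2!0!/4! · 1!2!0!1!0!2!] = √(1)
  +(−1)^0/∏(0,1,2,0,0,0)! = 1/2  (running 1/2)
⟨..|..⟩ = √(1)·(1/2) = +0.500000

+√(1/4) ≈ +0.500000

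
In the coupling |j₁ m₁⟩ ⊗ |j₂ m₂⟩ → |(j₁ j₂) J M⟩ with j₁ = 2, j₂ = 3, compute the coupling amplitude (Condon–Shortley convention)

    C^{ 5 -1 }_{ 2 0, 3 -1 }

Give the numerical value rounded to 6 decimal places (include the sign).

+0.654654  (= +√(3/7))

triangle: 0!·4!·6!/11! = 17280/39916800
(j±m)!: 2!·2!·2!·4!·4!·6! = 3317760
prefactor² = (2J+1)·Δ·N² = 110592/7
  k=0: +1/(0!·0!·2!·2!·2!·4!) = 1/192
Σ = 1/192  ⇒  CG² = 110592/7·1/192² = 3/7
CG = +√(3/7) = +0.654654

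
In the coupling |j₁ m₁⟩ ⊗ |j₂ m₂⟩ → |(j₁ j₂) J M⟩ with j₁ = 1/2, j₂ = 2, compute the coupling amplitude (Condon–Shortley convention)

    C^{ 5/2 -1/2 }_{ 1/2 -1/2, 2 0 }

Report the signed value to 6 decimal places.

+0.774597  (= +√(3/5))

√[6·0!1!4!/6! · 0!1!2!2!2!3!] = √(48/5)
  +(−1)^0/∏(0,0,1,2,0,2)! = 1/4  (running 1/4)
⟨..|..⟩ = √(48/5)·(1/4) = +0.774597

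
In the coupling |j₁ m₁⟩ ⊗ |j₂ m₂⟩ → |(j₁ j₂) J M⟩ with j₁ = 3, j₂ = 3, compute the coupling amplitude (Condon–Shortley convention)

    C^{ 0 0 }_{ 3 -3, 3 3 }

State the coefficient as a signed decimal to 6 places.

j₁+j₂−J=6  J+j₁−j₂=0  J−j₁+j₂=0  j₁+j₂+J+1=7
(j₁±m₁, j₂±m₂, J±M) = (0,6,6,0,0,0)
P² = 518400/7
sum k=6..6:
  [6] +1/720 = 1/720
S = 1/720
C² = P²·S² = 1/7 ; C = +0.377964

+0.377964  (= +√(1/7))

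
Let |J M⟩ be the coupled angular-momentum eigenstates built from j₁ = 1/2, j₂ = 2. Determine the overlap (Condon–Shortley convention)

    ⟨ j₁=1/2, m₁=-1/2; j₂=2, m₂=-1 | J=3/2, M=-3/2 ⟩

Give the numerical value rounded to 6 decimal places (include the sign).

−√(1/5) = -0.447214

triangle: 1!×0!×3!/5! = 6/120
(j±m)!: 0!×1!×1!×3!×0!×3! = 36
prefactor² = (2J+1)×Δ×N² = 36/5
  k=1: −1/(1!×0!×0!×0!×0!×3!) = -1/6
Σ = -1/6  ⇒  CG² = 36/5×(-1/6)² = 1/5
CG = −√(1/5) = -0.447214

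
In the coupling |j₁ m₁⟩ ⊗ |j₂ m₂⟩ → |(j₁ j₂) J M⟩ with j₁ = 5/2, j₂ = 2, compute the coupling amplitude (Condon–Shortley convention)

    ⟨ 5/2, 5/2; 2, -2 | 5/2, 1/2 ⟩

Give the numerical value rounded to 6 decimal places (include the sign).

+√(3/14) ≈ +0.462910

√[6·2!3!2!/8! · 5!0!0!4!3!2!] = √(864/7)
  +(−1)^0/∏(0,2,0,0,3,2)! = 1/24  (running 1/24)
⟨..|..⟩ = √(864/7)·(1/24) = +0.462910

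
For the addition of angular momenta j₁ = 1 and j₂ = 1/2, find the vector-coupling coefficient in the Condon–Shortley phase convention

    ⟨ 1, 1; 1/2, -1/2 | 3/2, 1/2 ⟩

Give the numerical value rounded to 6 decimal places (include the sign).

j₁+j₂−J=0  J+j₁−j₂=2  J−j₁+j₂=1  j₁+j₂+J+1=4
(j₁±m₁, j₂±m₂, J±M) = (2,0,0,1,2,1)
P² = 4/3
sum k=0..0:
  [0] +1/2 = 1/2
S = 1/2
C² = P²·S² = 1/3 ; C = +0.577350

+√(1/3) = +0.577350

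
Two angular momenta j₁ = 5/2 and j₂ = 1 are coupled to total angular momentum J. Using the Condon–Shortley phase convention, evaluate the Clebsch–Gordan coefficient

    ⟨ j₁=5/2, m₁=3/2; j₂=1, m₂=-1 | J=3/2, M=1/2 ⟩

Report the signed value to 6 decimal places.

√[4·2!3!0!/6! · 4!1!0!2!2!1!] = √(32/5)
  +(−1)^0/∏(0,2,1,0,2,0)! = 1/4  (running 1/4)
⟨..|..⟩ = √(32/5)·(1/4) = +0.632456

+0.632456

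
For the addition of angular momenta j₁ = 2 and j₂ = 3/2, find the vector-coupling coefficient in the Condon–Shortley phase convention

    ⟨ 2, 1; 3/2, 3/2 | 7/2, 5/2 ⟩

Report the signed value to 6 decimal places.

+√(4/7) ≈ +0.755929

triangle: 0!*4!*3!/8! = 144/40320
(j±m)!: 3!*1!*3!*0!*6!*1! = 25920
prefactor² = (2J+1)*Δ*N² = 5184/7
  k=0: +1/(0!*0!*1!*3!*3!*0!) = 1/36
Σ = 1/36  ⇒  CG² = 5184/7*1/36² = 4/7
CG = +√(4/7) = +0.755929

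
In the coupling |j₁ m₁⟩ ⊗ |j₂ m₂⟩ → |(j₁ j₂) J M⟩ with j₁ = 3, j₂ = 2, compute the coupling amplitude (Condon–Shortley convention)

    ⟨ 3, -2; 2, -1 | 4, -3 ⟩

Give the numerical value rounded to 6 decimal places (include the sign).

triangle: 1!*5!*3!/10! = 720/3628800
(j±m)!: 1!*5!*1!*3!*1!*7! = 3628800
prefactor² = (2J+1)*Δ*N² = 6480
  k=0: +1/(0!*1!*5!*1!*0!*2!) = 1/240
  k=1: −1/(1!*0!*4!*0!*1!*3!) = -1/144
Σ = -1/360  ⇒  CG² = 6480*(-1/360)² = 1/20
CG = −√(1/20) = -0.223607

−√(1/20) = -0.223607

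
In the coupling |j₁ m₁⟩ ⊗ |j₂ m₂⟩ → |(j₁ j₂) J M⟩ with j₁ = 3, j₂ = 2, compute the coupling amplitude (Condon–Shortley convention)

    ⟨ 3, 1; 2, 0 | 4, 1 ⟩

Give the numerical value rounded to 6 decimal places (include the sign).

+√(3/28) ≈ +0.327327

triangle: 1!*5!*3!/10! = 720/3628800
(j±m)!: 4!*2!*2!*2!*5!*3! = 138240
prefactor² = (2J+1)*Δ*N² = 1728/7
  k=0: +1/(0!*1!*2!*2!*3!*1!) = 1/24
  k=1: −1/(1!*0!*1!*1!*4!*2!) = -1/48
Σ = 1/48  ⇒  CG² = 1728/7*1/48² = 3/28
CG = +√(3/28) = +0.327327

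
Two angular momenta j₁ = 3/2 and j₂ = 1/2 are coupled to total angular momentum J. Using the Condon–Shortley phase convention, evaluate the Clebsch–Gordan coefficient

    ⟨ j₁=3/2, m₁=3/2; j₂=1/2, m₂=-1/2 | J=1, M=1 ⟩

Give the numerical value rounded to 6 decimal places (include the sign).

√[3·1!2!0!/4! · 3!0!0!1!2!0!] = √(3)
  +(−1)^0/∏(0,1,0,0,2,0)! = 1/2  (running 1/2)
⟨..|..⟩ = √(3)·(1/2) = +0.866025

+√(3/4) = +0.866025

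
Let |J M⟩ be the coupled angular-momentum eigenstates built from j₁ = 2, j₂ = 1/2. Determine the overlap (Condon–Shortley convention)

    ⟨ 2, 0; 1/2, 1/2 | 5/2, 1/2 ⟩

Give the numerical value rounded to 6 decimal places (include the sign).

triangle: 0!×4!×1!/6! = 24/720
(j±m)!: 2!×2!×1!×0!×3!×2! = 48
prefactor² = (2J+1)×Δ×N² = 48/5
  k=0: +1/(0!×0!×2!×1!×2!×0!) = 1/4
Σ = 1/4  ⇒  CG² = 48/5×1/4² = 3/5
CG = +√(3/5) = +0.774597

+0.774597  (= +√(3/5))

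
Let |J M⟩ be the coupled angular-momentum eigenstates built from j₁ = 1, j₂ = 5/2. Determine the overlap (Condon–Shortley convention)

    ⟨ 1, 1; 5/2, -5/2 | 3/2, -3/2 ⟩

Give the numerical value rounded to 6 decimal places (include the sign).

j₁+j₂−J=2  J+j₁−j₂=0  J−j₁+j₂=3  j₁+j₂+J+1=6
(j₁±m₁, j₂±m₂, J±M) = (2,0,0,5,0,3)
P² = 96
sum k=0..0:
  [0] +1/12 = 1/12
S = 1/12
C² = P²·S² = 2/3 ; C = +0.816497

+√(2/3) = +0.816497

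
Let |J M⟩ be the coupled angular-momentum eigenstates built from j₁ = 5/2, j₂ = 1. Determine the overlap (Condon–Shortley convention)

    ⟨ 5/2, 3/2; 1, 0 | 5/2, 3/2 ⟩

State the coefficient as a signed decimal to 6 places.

+0.507093  (= +√(9/35))

j₁+j₂−J=1  J+j₁−j₂=4  J−j₁+j₂=1  j₁+j₂+J+1=7
(j₁±m₁, j₂±m₂, J±M) = (4,1,1,1,4,1)
P² = 576/35
sum k=0..1:
  [0] +1/6 = 1/6
  [1] −1/24 = -1/24
S = 1/8
C² = P²·S² = 9/35 ; C = +0.507093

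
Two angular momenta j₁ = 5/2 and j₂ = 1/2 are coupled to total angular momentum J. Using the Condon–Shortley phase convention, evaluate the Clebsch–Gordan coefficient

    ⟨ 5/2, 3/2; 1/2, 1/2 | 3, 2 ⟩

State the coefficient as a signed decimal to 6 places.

j₁+j₂−J=0  J+j₁−j₂=5  J−j₁+j₂=1  j₁+j₂+J+1=7
(j₁±m₁, j₂±m₂, J±M) = (4,1,1,0,5,1)
P² = 480
sum k=0..0:
  [0] +1/24 = 1/24
S = 1/24
C² = P²·S² = 5/6 ; C = +0.912871

+0.912871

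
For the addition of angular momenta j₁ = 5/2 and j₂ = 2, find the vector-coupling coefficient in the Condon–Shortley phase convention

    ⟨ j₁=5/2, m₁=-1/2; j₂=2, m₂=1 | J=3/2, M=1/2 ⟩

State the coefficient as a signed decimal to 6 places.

triangle: 3!×2!×1!/7! = 12/5040
(j±m)!: 2!×3!×3!×1!×2!×1! = 144
prefactor² = (2J+1)×Δ×N² = 48/35
  k=2: +1/(2!×1!×1!×1!×1!×0!) = 1/2
  k=3: −1/(3!×0!×0!×0!×2!×1!) = -1/12
Σ = 5/12  ⇒  CG² = 48/35×5/12² = 5/21
CG = +√(5/21) = +0.487950

+√(5/21) = +0.487950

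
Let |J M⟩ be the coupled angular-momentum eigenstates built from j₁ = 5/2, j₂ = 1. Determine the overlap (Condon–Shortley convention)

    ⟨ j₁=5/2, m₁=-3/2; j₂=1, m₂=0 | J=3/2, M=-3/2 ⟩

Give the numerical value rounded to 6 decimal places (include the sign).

−√(4/15) = -0.516398

j₁+j₂−J=2  J+j₁−j₂=3  J−j₁+j₂=0  j₁+j₂+J+1=6
(j₁±m₁, j₂±m₂, J±M) = (1,4,1,1,0,3)
P² = 48/5
sum k=1..1:
  [1] −1/6 = -1/6
S = -1/6
C² = P²·S² = 4/15 ; C = -0.516398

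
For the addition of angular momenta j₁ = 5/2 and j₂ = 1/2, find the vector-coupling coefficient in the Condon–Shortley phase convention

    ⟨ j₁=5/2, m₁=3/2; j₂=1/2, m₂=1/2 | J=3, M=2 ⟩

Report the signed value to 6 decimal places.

triangle: 0!*5!*1!/7! = 120/5040
(j±m)!: 4!*1!*1!*0!*5!*1! = 2880
prefactor² = (2J+1)*Δ*N² = 480
  k=0: +1/(0!*0!*1!*1!*4!*0!) = 1/24
Σ = 1/24  ⇒  CG² = 480*1/24² = 5/6
CG = +√(5/6) = +0.912871

+√(5/6) = +0.912871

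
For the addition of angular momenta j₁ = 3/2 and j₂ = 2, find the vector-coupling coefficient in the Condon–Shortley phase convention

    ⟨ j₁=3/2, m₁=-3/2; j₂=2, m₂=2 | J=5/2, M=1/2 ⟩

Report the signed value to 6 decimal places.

-0.414039  (= −√(6/35))

j₁+j₂−J=1  J+j₁−j₂=2  J−j₁+j₂=3  j₁+j₂+J+1=7
(j₁±m₁, j₂±m₂, J±M) = (0,3,4,0,3,2)
P² = 864/35
sum k=1..1:
  [1] −1/12 = -1/12
S = -1/12
C² = P²·S² = 6/35 ; C = -0.414039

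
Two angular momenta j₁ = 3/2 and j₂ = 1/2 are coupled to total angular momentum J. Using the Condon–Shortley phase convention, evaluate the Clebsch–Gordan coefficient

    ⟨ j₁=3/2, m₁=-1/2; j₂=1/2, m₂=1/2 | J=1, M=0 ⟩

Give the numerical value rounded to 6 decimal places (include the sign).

√[3·1!2!0!/4! · 1!2!1!0!1!1!] = √(1/2)
  +(−1)^1/∏(1,0,1,0,1,0)! = -1  (running -1)
⟨..|..⟩ = √(1/2)·(-1) = -0.707107

-0.707107  (= −√(1/2))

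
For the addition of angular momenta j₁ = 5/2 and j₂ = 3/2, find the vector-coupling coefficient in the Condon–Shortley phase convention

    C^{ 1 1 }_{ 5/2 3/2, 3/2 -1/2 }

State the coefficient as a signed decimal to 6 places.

√[3·3!2!0!/6! · 4!1!1!2!2!0!] = √(24/5)
  +(−1)^1/∏(1,2,0,0,2,0)! = -1/4  (running -1/4)
⟨..|..⟩ = √(24/5)·(-1/4) = -0.547723

-0.547723  (= −√(3/10))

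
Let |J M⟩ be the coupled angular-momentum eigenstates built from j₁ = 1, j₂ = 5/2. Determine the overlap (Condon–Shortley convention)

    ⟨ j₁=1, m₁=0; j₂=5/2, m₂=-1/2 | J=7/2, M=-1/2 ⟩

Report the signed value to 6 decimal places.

triangle: 0!×2!×5!/8! = 240/40320
(j±m)!: 1!×1!×2!×3!×3!×4! = 1728
prefactor² = (2J+1)×Δ×N² = 576/7
  k=0: +1/(0!×0!×1!×2!×1!×3!) = 1/12
Σ = 1/12  ⇒  CG² = 576/7×1/12² = 4/7
CG = +√(4/7) = +0.755929

+0.755929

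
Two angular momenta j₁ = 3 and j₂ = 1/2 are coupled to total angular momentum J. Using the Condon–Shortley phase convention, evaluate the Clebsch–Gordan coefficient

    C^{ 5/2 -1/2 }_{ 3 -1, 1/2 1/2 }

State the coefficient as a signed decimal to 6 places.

−√(4/7) = -0.755929

√[6·1!5!0!/7! · 2!4!1!0!2!3!] = √(576/7)
  +(−1)^1/∏(1,0,3,0,2,0)! = -1/12  (running -1/12)
⟨..|..⟩ = √(576/7)·(-1/12) = -0.755929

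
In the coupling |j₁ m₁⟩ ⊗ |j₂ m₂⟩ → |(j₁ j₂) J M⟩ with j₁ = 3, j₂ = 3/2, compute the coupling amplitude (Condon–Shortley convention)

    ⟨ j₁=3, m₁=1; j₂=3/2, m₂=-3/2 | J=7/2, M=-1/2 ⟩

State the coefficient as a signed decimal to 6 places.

+√(8/21) = +0.617213

√[8·1!5!2!/9! · 4!2!0!3!3!4!] = √(1536/7)
  +(−1)^0/∏(0,1,2,0,3,2)! = 1/24  (running 1/24)
⟨..|..⟩ = √(1536/7)·(1/24) = +0.617213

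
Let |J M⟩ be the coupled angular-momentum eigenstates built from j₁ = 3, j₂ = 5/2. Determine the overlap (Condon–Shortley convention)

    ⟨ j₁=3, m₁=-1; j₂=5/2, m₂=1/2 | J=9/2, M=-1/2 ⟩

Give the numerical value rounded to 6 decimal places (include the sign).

-0.480500  (= −√(160/693))

√[10·1!5!4!/11! · 2!4!3!2!4!5!] = √(92160/77)
  +(−1)^0/∏(0,1,4,3,1,1)! = 1/144  (running 1/144)
  +(−1)^1/∏(1,0,3,2,2,2)! = -1/48  (running -1/72)
⟨..|..⟩ = √(92160/77)·(-1/72) = -0.480500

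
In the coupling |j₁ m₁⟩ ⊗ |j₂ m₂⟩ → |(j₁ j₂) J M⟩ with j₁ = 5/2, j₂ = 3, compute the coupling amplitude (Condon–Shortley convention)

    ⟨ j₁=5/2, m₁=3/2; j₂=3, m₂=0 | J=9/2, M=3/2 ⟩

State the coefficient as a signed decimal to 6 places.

√[10·1!4!5!/11! · 4!1!3!3!6!3!] = √(207360/77)
  +(−1)^0/∏(0,1,1,3,3,2)! = 1/72  (running 1/72)
  +(−1)^1/∏(1,0,0,2,4,3)! = -1/288  (running 1/96)
⟨..|..⟩ = √(207360/77)·(1/96) = +0.540562

+√(45/154) ≈ +0.540562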